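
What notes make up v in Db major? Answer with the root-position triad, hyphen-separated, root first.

Ab-Cb-Eb

v is built on scale degree 5, which is Ab in both Db major and its parallel. In Db minor the chord on Ab is Ab–Cb–Eb.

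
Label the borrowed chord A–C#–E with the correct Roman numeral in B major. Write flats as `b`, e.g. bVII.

A is the lowered form of scale degree 7 in B major (the diatonic degree 7 is A#). The diatonic chord on degree 7 would be A#dim (vii°), but A–C#–E is the major chord from B minor. As a borrowed chord it is labeled bVII.

bVII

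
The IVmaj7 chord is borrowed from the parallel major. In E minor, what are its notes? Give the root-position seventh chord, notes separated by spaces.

IVmaj7 is built on scale degree 4, which is A in both E minor and its parallel. Building the major-seventh chord from the parallel major on A: A–C#–E–G#.

A C# E G#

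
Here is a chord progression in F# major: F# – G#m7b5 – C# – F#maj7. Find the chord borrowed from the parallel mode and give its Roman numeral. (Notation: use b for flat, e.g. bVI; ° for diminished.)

iiø7

In F# major the diatonic chords are F#, G#m, A#m, B, C#, D#m, E#dim. Of the given chords, F#, C# and F#maj7 are diatonic. G#m7b5 (G#–B–D–F#) is not: scale degree 2 in F# major carries G#m (ii). In F# minor the chord on that degree is G#m7b5, so here it functions as iiø7, borrowed from the parallel minor.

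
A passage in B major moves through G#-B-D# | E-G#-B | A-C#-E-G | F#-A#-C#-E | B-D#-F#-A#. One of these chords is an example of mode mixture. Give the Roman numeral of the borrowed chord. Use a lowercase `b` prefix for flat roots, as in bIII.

The diatonic triads in B major are B, C#m, D#m, E, F#, G#m, A#dim. G#–B–D# = G#m, E–G#–B = E, F#–A#–C#–E = F#7 and B–D#–F#–A# = Bmaj7 all belong to that set. But A–C#–E–G is foreign: the diatonic vii° on degree 7 is A#dim, whereas A7 comes from B minor. It is labeled bVII7.

bVII7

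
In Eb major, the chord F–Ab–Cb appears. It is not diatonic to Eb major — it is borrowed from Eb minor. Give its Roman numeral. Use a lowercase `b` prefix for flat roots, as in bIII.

The root F is the diatonic 2nd degree of Eb major; the borrowing shows in the chord quality. Diatonically Eb major has Fm (ii) on that degree; F–Ab–Cb is instead the diminished chord native to Eb minor, so it takes the label ii°.

ii°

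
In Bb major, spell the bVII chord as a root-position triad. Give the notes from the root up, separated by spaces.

Ab C Eb

The root of bVII is the lowered 7th degree: A becomes Ab. Building the major chord from the parallel minor on Ab: Ab–C–Eb.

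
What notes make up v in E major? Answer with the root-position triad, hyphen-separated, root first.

v is built on scale degree 5, which is B in both E major and its parallel. In E minor the chord on B is B–D–F#.

B-D-F#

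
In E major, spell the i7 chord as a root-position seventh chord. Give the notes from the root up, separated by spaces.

The root, E, is scale degree 1 — the same note in E major and E minor; only the chord quality changes. In E minor the chord on E is E–G–B–D.

E G B D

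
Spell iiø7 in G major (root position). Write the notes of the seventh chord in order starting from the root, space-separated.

A C Eb G

The root, A, is scale degree 2 — the same note in G major and G minor; only the chord quality changes. Stacking thirds in G minor on A gives A–C–Eb–G.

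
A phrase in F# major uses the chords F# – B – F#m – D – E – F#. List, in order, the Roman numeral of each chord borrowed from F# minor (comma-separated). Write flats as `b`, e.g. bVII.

i, bVI, bVII

The diatonic triads in F# major are F#, G#m, A#m, B, C#, D#m, E#dim. F# and B both belong to that set. F#m (F#–A–C#) is not: scale degree 1 in F# major carries F# (I). In F# minor the chord on that degree is F#m, so here it functions as i, borrowed from the parallel minor. D (D–F#–A) is not: scale degree 6 in F# major carries D#m (vi). In F# minor the chord on that degree is D, so here it functions as bVI, borrowed from the parallel minor. E (E–G#–B) is not: scale degree 7 in F# major carries E#dim (vii°). In F# minor the chord on that degree is E, so here it functions as bVII, borrowed from the parallel minor.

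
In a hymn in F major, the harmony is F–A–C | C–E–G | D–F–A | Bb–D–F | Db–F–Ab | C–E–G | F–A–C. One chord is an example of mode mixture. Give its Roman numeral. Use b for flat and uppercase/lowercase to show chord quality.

In F major the diatonic chords are F, Gm, Am, Bb, C, Dm, Edim. Of the given chords, F–A–C = F, C–E–G = C, D–F–A = Dm and Bb–D–F = Bb are diatonic. Db–F–Ab doesn't fit — on degree 6 F major would have Dm (vi). Db is the degree-6 chord of F minor, so it is the borrowed bVI.

bVI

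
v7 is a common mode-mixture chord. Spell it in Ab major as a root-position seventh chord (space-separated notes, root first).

The root, Eb, is scale degree 5 — the same note in Ab major and Ab minor; only the chord quality changes. Stacking thirds in Ab minor on Eb gives Eb–Gb–Bb–Db.

Eb Gb Bb Db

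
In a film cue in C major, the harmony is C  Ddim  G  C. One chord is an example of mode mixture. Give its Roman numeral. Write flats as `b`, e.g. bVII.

In C major the diatonic chords are C, Dm, Em, F, G, Am, Bdim. C and G are both diatonic. But Ddim (D–F–Ab) is foreign: the diatonic ii on degree 2 is Dm, whereas Ddim comes from C minor. It is labeled ii°.

ii°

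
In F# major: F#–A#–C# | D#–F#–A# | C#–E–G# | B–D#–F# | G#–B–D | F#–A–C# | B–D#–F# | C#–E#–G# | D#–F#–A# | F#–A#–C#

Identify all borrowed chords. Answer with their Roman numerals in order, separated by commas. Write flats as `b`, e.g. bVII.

In F# major the diatonic chords are F#, G#m, A#m, B, C#, D#m, E#dim. Of the given chords, F#–A#–C# = F#, D#–F#–A# = D#m, B–D#–F# = B and C#–E#–G# = C# are diatonic. But C#–E–G# is foreign: the diatonic V on degree 5 is C#, whereas C#m comes from F# minor. It is labeled v. But G#–B–D is foreign: the diatonic ii on degree 2 is G#m, whereas G#dim comes from F# minor. It is labeled ii°. F#–A–C# is not: scale degree 1 in F# major carries F# (I). In F# minor the chord on that degree is F#m, so here it functions as i, borrowed from the parallel minor.

v, ii°, i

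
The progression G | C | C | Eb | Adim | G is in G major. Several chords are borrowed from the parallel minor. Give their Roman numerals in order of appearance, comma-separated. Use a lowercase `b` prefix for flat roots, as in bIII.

The diatonic triads in G major are G, Am, Bm, C, D, Em, F#dim. G and C both belong to that set. But Eb (Eb–G–Bb) is foreign: the diatonic vi on degree 6 is Em, whereas Eb comes from G minor. It is labeled bVI. Adim (A–C–Eb) is not: scale degree 2 in G major carries Am (ii). In G minor the chord on that degree is Adim, so here it functions as ii°, borrowed from the parallel minor.

bVI, ii°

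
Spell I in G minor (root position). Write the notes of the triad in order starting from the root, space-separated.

The root, G, is scale degree 1 — the same note in G minor and G major; only the chord quality changes. Stacking thirds in G major on G gives G–B–D.

G B D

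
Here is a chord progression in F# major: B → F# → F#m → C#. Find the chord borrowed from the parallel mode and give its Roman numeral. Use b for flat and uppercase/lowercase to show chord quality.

i

In F# major the diatonic chords are F#, G#m, A#m, B, C#, D#m, E#dim. B, F# and C# are all diatonic. F#m (F#–A–C#) doesn't fit — on degree 1 F# major would have F# (I). F#m is the degree-1 chord of F# minor, so it is the borrowed i.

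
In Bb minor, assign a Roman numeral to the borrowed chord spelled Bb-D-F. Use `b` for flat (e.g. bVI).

I

Bb is scale degree 1 in Bb minor. The diatonic chord on degree 1 would be Bbm (i), but Bb–D–F is the major chord from Bb major. As a borrowed chord it is labeled I.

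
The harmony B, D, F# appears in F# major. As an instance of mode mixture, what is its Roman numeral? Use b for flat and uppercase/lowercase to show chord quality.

The root B is the diatonic 4th degree of F# major; the borrowing shows in the chord quality. B–D–F# is a minor chord — the form found in F# minor, not the diatonic IV (B). Borrowed into F# major it is written iv.

iv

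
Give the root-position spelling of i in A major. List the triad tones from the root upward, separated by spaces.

A C E

i is built on scale degree 1, which is A in both A major and its parallel. In A minor the chord on A is A–C–E.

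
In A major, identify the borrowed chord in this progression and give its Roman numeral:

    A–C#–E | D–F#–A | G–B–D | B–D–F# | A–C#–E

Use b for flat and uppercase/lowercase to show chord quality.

bVII

The diatonic triads in A major are A, Bm, C#m, D, E, F#m, G#dim. A–C#–E = A, D–F#–A = D and B–D–F# = Bm are all diatonic. G–B–D doesn't fit — on degree 7 A major would have G#dim (vii°). G is the degree-7 chord of A minor, so it is the borrowed bVII.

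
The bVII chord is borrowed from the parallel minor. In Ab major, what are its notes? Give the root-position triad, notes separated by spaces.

Gb Bb Db

bVII is built on the lowered scale degree 7. In Ab major degree 7 is G; lowered it becomes Gb. Building the major chord from the parallel minor on Gb: Gb–Bb–Db.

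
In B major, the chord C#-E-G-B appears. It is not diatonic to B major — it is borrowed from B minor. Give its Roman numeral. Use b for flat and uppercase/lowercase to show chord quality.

iiø7

The root C# is the diatonic 2nd degree of B major; the borrowing shows in the chord quality. C#–E–G–B is a half-diminished-seventh chord — the form found in B minor, not the diatonic ii (C#m). Borrowed into B major it is written iiø7.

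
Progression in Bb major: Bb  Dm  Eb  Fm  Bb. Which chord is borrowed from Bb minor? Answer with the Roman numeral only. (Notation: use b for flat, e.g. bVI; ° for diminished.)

v

Bb major has the diatonic set Bb, Cm, Dm, Eb, F, Gm, Adim. Bb, Dm and Eb are all diatonic. But Fm (F–Ab–C) is foreign: the diatonic V on degree 5 is F, whereas Fm comes from Bb minor. It is labeled v.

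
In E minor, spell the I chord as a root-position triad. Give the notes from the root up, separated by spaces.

E G# B

The root, E, is scale degree 1 — the same note in E minor and E major; only the chord quality changes. Stacking thirds in E major on E gives E–G#–B.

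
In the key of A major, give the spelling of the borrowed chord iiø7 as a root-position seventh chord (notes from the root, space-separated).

B D F A

iiø7 is built on scale degree 2, which is B in both A major and its parallel. Stacking thirds in A minor on B gives B–D–F–A.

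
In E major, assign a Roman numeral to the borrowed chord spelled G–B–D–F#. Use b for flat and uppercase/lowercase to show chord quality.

bIIImaj7

G is the lowered form of scale degree 3 in E major (the diatonic degree 3 is G#). Diatonically E major has G#m (iii) on that degree; G–B–D–F# is instead the major-seventh chord native to E minor, so it takes the label bIIImaj7.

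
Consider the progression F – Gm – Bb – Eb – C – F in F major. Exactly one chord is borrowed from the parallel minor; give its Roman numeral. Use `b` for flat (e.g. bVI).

bVII

In F major the diatonic chords are F, Gm, Am, Bb, C, Dm, Edim. Of the given chords, F, Gm, Bb and C are diatonic. Eb (Eb–G–Bb) is not: scale degree 7 in F major carries Edim (vii°). In F minor the chord on that degree is Eb, so here it functions as bVII, borrowed from the parallel minor.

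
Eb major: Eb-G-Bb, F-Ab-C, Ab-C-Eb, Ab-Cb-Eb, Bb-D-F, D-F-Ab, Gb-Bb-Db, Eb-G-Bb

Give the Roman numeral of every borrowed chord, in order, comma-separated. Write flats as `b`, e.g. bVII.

Eb major has the diatonic set Eb, Fm, Gm, Ab, Bb, Cm, Ddim. Eb–G–Bb = Eb, F–Ab–C = Fm, Ab–C–Eb = Ab, Bb–D–F = Bb and D–F–Ab = Ddim all belong to that set. Ab–Cb–Eb doesn't fit — on degree 4 Eb major would have Ab (IV). Abm is the degree-4 chord of Eb minor, so it is the borrowed iv. But Gb–Bb–Db is foreign: the diatonic iii on degree 3 is Gm, whereas Gb comes from Eb minor. It is labeled bIII.

iv, bIII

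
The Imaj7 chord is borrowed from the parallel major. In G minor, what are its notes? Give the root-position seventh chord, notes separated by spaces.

Imaj7 is built on scale degree 1, which is G in both G minor and its parallel. Building the major-seventh chord from the parallel major on G: G–B–D–F#.

G B D F#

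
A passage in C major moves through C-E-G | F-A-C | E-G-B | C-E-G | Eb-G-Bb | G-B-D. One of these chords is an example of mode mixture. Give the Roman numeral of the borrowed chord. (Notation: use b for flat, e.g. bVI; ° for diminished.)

bIII

The diatonic triads in C major are C, Dm, Em, F, G, Am, Bdim. C–E–G = C, F–A–C = F, E–G–B = Em and G–B–D = G all belong to that set. Eb–G–Bb doesn't fit — on degree 3 C major would have Em (iii). Eb is the degree-3 chord of C minor, so it is the borrowed bIII.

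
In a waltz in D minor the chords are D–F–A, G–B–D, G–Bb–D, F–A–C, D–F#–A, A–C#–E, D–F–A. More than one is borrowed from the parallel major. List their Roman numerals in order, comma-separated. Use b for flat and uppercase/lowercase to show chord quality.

D minor has the diatonic set Dm, Edim, F, Gm, A, Bb, C (with V from harmonic minor). Of the given chords, D–F–A = Dm, G–Bb–D = Gm, F–A–C = F and A–C#–E = A are diatonic. But G–B–D is foreign: the diatonic iv on degree 4 is Gm, whereas G comes from D major. It is labeled IV. D–F#–A doesn't fit — on degree 1 D minor would have Dm (i). D is the degree-1 chord of D major, so it is the borrowed I.

IV, I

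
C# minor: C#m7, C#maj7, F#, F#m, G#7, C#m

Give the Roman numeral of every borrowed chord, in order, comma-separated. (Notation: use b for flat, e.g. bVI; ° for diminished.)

Imaj7, IV

In C# minor (with V from harmonic minor) the diatonic chords are C#m, D#dim, E, F#m, G#, A, B. C#m7, F#m, G#7 and C#m all belong to that set. C#maj7 (C#–E#–G#–B#) is not: scale degree 1 in C# minor carries C#m (i). In C# major the chord on that degree is C#maj7, so here it functions as Imaj7, borrowed from the parallel major. But F# (F#–A#–C#) is foreign: the diatonic iv on degree 4 is F#m, whereas F# comes from C# major. It is labeled IV.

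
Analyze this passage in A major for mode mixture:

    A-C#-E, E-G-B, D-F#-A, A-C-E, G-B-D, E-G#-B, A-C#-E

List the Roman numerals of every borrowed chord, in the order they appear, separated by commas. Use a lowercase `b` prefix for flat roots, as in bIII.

A major has the diatonic set A, Bm, C#m, D, E, F#m, G#dim. A–C#–E = A, D–F#–A = D and E–G#–B = E all belong to that set. But E–G–B is foreign: the diatonic V on degree 5 is E, whereas Em comes from A minor. It is labeled v. A–C–E doesn't fit — on degree 1 A major would have A (I). Am is the degree-1 chord of A minor, so it is the borrowed i. But G–B–D is foreign: the diatonic vii° on degree 7 is G#dim, whereas G comes from A minor. It is labeled bVII.

v, i, bVII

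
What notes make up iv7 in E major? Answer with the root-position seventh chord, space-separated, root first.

A C E G

The root, A, is scale degree 4 — the same note in E major and E minor; only the chord quality changes. In E minor the chord on A is A–C–E–G.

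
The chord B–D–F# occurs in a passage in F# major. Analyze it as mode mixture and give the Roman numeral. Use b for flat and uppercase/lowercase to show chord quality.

B is scale degree 4 in F# major. B–D–F# is a minor chord — the form found in F# minor, not the diatonic IV (B). Borrowed into F# major it is written iv.

iv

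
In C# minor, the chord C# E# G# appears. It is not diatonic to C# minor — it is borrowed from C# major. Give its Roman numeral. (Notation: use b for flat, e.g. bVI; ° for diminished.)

The root C# is the diatonic 1st degree of C# minor; the borrowing shows in the chord quality. C#–E#–G# is a major chord — the form found in C# major, not the diatonic i (C#m). Borrowed into C# minor it is written I.

I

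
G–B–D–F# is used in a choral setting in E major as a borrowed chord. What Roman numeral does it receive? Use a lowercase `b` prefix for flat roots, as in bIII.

bIIImaj7

The root G is the lowered 3rd scale degree — diatonically E major has G# there. The diatonic chord on degree 3 would be G#m (iii), but G–B–D–F# is the major-seventh chord from E minor. As a borrowed chord it is labeled bIIImaj7.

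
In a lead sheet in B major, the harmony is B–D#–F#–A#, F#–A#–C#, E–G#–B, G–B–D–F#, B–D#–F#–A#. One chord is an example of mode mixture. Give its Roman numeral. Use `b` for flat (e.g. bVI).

bVImaj7

The diatonic triads in B major are B, C#m, D#m, E, F#, G#m, A#dim. Of the given chords, B–D#–F#–A# = Bmaj7, F#–A#–C# = F# and E–G#–B = E are diatonic. G–B–D–F# doesn't fit — on degree 6 B major would have G#m (vi). Gmaj7 is the degree-6 chord of B minor, so it is the borrowed bVImaj7.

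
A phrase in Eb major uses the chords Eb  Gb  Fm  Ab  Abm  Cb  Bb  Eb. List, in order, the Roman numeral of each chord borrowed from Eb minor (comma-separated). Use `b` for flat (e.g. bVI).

bIII, iv, bVI

Eb major has the diatonic set Eb, Fm, Gm, Ab, Bb, Cm, Ddim. Of the given chords, Eb, Fm, Ab and Bb are diatonic. But Gb (Gb–Bb–Db) is foreign: the diatonic iii on degree 3 is Gm, whereas Gb comes from Eb minor. It is labeled bIII. Abm (Ab–Cb–Eb) is not: scale degree 4 in Eb major carries Ab (IV). In Eb minor the chord on that degree is Abm, so here it functions as iv, borrowed from the parallel minor. Cb (Cb–Eb–Gb) is not: scale degree 6 in Eb major carries Cm (vi). In Eb minor the chord on that degree is Cb, so here it functions as bVI, borrowed from the parallel minor.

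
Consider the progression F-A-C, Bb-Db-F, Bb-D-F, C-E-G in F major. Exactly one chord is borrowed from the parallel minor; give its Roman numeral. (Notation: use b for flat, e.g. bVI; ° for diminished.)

In F major the diatonic chords are F, Gm, Am, Bb, C, Dm, Edim. F–A–C = F, Bb–D–F = Bb and C–E–G = C are all diatonic. Bb–Db–F is not: scale degree 4 in F major carries Bb (IV). In F minor the chord on that degree is Bbm, so here it functions as iv, borrowed from the parallel minor.

iv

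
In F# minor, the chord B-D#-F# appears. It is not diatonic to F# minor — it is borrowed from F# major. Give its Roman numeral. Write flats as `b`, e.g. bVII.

B is scale degree 4 in F# minor. B–D#–F# is a major chord — the form found in F# major, not the diatonic iv (Bm). Borrowed into F# minor it is written IV.

IV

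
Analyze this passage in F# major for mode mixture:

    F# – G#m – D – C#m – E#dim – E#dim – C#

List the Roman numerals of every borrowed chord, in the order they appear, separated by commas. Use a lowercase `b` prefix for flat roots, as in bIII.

The diatonic triads in F# major are F#, G#m, A#m, B, C#, D#m, E#dim. F#, G#m, E#dim and C# all belong to that set. But D (D–F#–A) is foreign: the diatonic vi on degree 6 is D#m, whereas D comes from F# minor. It is labeled bVI. But C#m (C#–E–G#) is foreign: the diatonic V on degree 5 is C#, whereas C#m comes from F# minor. It is labeled v.

bVI, v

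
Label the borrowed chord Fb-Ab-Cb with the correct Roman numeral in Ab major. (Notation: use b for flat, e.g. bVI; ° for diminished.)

In Ab major scale degree 6 is F; Fb is its lowered form, from Ab minor. Diatonically Ab major has Fm (vi) on that degree; Fb–Ab–Cb is instead the major chord native to Ab minor, so it takes the label bVI.

bVI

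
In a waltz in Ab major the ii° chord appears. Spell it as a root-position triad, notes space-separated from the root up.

Bb Db Fb

ii° is built on scale degree 2, which is Bb in both Ab major and its parallel. Building the diminished chord from the parallel minor on Bb: Bb–Db–Fb.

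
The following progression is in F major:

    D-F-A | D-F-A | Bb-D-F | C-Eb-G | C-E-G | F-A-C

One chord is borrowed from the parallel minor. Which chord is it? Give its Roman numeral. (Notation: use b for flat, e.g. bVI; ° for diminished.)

F major has the diatonic set F, Gm, Am, Bb, C, Dm, Edim. D–F–A = Dm, Bb–D–F = Bb, C–E–G = C and F–A–C = F all belong to that set. C–Eb–G doesn't fit — on degree 5 F major would have C (V). Cm is the degree-5 chord of F minor, so it is the borrowed v.

v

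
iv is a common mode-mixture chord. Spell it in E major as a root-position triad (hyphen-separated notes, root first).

A-C-E

The root, A, is scale degree 4 — the same note in E major and E minor; only the chord quality changes. Stacking thirds in E minor on A gives A–C–E.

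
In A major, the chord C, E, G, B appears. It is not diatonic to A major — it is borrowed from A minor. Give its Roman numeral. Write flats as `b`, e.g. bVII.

C is the lowered form of scale degree 3 in A major (the diatonic degree 3 is C#). C–E–G–B is a major-seventh chord — the form found in A minor, not the diatonic iii (C#m). Borrowed into A major it is written bIIImaj7.

bIIImaj7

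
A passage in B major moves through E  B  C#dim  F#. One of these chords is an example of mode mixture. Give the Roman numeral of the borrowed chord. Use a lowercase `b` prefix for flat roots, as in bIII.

ii°

B major has the diatonic set B, C#m, D#m, E, F#, G#m, A#dim. E, B and F# all belong to that set. C#dim (C#–E–G) is not: scale degree 2 in B major carries C#m (ii). In B minor the chord on that degree is C#dim, so here it functions as ii°, borrowed from the parallel minor.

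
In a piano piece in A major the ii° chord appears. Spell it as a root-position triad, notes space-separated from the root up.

B D F

ii° is built on scale degree 2, which is B in both A major and its parallel. Stacking thirds in A minor on B gives B–D–F.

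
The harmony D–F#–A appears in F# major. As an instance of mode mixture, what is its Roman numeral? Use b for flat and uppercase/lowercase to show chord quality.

bVI

The root D is the lowered 6th scale degree — diatonically F# major has D# there. Diatonically F# major has D#m (vi) on that degree; D–F#–A is instead the major chord native to F# minor, so it takes the label bVI.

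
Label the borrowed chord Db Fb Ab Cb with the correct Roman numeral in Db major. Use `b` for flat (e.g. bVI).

i7

Db is scale degree 1 in Db major. Db–Fb–Ab–Cb is a minor-seventh chord — the form found in Db minor, not the diatonic I (Db). Borrowed into Db major it is written i7.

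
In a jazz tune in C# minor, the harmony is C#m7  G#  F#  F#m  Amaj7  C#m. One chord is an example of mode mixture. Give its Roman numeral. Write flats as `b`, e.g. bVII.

The diatonic triads in C# minor (with V from harmonic minor) are C#m, D#dim, E, F#m, G#, A, B. Of the given chords, C#m7, G#, F#m, Amaj7 and C#m are diatonic. But F# (F#–A#–C#) is foreign: the diatonic iv on degree 4 is F#m, whereas F# comes from C# major. It is labeled IV.

IV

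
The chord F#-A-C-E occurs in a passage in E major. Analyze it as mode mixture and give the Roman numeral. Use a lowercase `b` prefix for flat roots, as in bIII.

The root F# is the diatonic 2nd degree of E major; the borrowing shows in the chord quality. The diatonic chord on degree 2 would be F#m (ii), but F#–A–C–E is the half-diminished-seventh chord from E minor. As a borrowed chord it is labeled iiø7.

iiø7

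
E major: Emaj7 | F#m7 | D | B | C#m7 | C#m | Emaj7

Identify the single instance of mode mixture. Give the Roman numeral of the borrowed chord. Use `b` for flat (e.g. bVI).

The diatonic triads in E major are E, F#m, G#m, A, B, C#m, D#dim. Emaj7, F#m7, B, C#m7 and C#m are all diatonic. But D (D–F#–A) is foreign: the diatonic vii° on degree 7 is D#dim, whereas D comes from E minor. It is labeled bVII.

bVII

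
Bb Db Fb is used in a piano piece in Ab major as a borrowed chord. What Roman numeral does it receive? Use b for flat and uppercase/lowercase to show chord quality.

The root Bb is the diatonic 2nd degree of Ab major; the borrowing shows in the chord quality. Diatonically Ab major has Bbm (ii) on that degree; Bb–Db–Fb is instead the diminished chord native to Ab minor, so it takes the label ii°.

ii°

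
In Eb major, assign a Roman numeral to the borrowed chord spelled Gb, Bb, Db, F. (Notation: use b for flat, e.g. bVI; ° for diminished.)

bIIImaj7

In Eb major scale degree 3 is G; Gb is its lowered form, from Eb minor. Diatonically Eb major has Gm (iii) on that degree; Gb–Bb–Db–F is instead the major-seventh chord native to Eb minor, so it takes the label bIIImaj7.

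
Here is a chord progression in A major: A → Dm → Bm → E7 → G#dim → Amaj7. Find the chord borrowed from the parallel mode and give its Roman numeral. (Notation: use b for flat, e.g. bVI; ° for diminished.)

In A major the diatonic chords are A, Bm, C#m, D, E, F#m, G#dim. Of the given chords, A, Bm, E7, G#dim and Amaj7 are diatonic. But Dm (D–F–A) is foreign: the diatonic IV on degree 4 is D, whereas Dm comes from A minor. It is labeled iv.

iv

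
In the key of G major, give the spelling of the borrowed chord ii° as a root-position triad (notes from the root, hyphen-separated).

A-C-Eb

The root, A, is scale degree 2 — the same note in G major and G minor; only the chord quality changes. Stacking thirds in G minor on A gives A–C–Eb.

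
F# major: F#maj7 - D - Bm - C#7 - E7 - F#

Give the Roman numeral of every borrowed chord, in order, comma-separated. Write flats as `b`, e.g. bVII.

In F# major the diatonic chords are F#, G#m, A#m, B, C#, D#m, E#dim. Of the given chords, F#maj7, C#7 and F# are diatonic. D (D–F#–A) is not: scale degree 6 in F# major carries D#m (vi). In F# minor the chord on that degree is D, so here it functions as bVI, borrowed from the parallel minor. Bm (B–D–F#) doesn't fit — on degree 4 F# major would have B (IV). Bm is the degree-4 chord of F# minor, so it is the borrowed iv. E7 (E–G#–B–D) doesn't fit — on degree 7 F# major would have E#dim (vii°). E7 is the degree-7 chord of F# minor, so it is the borrowed bVII7.

bVI, iv, bVII7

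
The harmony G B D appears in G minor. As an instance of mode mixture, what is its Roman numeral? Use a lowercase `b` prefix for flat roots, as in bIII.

The root G is the diatonic 1st degree of G minor; the borrowing shows in the chord quality. G–B–D is a major chord — the form found in G major, not the diatonic i (Gm). Borrowed into G minor it is written I.

I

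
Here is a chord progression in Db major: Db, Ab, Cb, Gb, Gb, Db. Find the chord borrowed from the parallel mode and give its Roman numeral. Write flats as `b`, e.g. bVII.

bVII

In Db major the diatonic chords are Db, Ebm, Fm, Gb, Ab, Bbm, Cdim. Db, Ab and Gb all belong to that set. Cb (Cb–Eb–Gb) doesn't fit — on degree 7 Db major would have Cdim (vii°). Cb is the degree-7 chord of Db minor, so it is the borrowed bVII.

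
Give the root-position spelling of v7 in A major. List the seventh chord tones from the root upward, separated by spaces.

The root, E, is scale degree 5 — the same note in A major and A minor; only the chord quality changes. In A minor the chord on E is E–G–B–D.

E G B D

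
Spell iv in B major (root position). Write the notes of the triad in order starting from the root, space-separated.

The root, E, is scale degree 4 — the same note in B major and B minor; only the chord quality changes. In B minor the chord on E is E–G–B.

E G B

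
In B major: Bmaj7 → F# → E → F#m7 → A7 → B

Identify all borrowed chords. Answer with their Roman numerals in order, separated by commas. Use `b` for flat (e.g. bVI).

B major has the diatonic set B, C#m, D#m, E, F#, G#m, A#dim. Bmaj7, F#, E and B are all diatonic. F#m7 (F#–A–C#–E) doesn't fit — on degree 5 B major would have F# (V). F#m7 is the degree-5 chord of B minor, so it is the borrowed v7. But A7 (A–C#–E–G) is foreign: the diatonic vii° on degree 7 is A#dim, whereas A7 comes from B minor. It is labeled bVII7.

v7, bVII7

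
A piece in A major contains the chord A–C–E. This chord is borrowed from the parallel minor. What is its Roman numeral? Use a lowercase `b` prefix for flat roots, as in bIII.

The root A is the diatonic 1st degree of A major; the borrowing shows in the chord quality. A–C–E is a minor chord — the form found in A minor, not the diatonic I (A). Borrowed into A major it is written i.

i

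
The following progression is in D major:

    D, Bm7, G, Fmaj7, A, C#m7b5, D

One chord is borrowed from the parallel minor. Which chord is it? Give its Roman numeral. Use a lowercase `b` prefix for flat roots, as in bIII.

bIIImaj7

In D major the diatonic chords are D, Em, F#m, G, A, Bm, C#dim. D, Bm7, G, A and C#m7b5 all belong to that set. But Fmaj7 (F–A–C–E) is foreign: the diatonic iii on degree 3 is F#m, whereas Fmaj7 comes from D minor. It is labeled bIIImaj7.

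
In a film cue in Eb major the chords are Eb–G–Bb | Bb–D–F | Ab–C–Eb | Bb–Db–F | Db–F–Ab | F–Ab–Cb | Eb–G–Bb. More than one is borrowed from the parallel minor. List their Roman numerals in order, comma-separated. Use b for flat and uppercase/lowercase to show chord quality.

v, bVII, ii°

In Eb major the diatonic chords are Eb, Fm, Gm, Ab, Bb, Cm, Ddim. Of the given chords, Eb–G–Bb = Eb, Bb–D–F = Bb and Ab–C–Eb = Ab are diatonic. Bb–Db–F is not: scale degree 5 in Eb major carries Bb (V). In Eb minor the chord on that degree is Bbm, so here it functions as v, borrowed from the parallel minor. But Db–F–Ab is foreign: the diatonic vii° on degree 7 is Ddim, whereas Db comes from Eb minor. It is labeled bVII. F–Ab–Cb doesn't fit — on degree 2 Eb major would have Fm (ii). Fdim is the degree-2 chord of Eb minor, so it is the borrowed ii°.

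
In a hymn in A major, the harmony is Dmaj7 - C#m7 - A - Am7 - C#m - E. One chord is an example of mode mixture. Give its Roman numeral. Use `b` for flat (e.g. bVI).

A major has the diatonic set A, Bm, C#m, D, E, F#m, G#dim. Dmaj7, C#m7, A, C#m and E all belong to that set. Am7 (A–C–E–G) doesn't fit — on degree 1 A major would have A (I). Am7 is the degree-1 chord of A minor, so it is the borrowed i7.

i7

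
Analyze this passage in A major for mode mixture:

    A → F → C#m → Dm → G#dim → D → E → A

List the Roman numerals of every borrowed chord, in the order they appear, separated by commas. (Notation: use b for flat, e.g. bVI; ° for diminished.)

In A major the diatonic chords are A, Bm, C#m, D, E, F#m, G#dim. A, C#m, G#dim, D and E all belong to that set. F (F–A–C) doesn't fit — on degree 6 A major would have F#m (vi). F is the degree-6 chord of A minor, so it is the borrowed bVI. But Dm (D–F–A) is foreign: the diatonic IV on degree 4 is D, whereas Dm comes from A minor. It is labeled iv.

bVI, iv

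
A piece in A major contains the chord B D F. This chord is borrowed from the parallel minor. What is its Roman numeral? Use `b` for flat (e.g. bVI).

ii°

B is scale degree 2 in A major. Diatonically A major has Bm (ii) on that degree; B–D–F is instead the diminished chord native to A minor, so it takes the label ii°.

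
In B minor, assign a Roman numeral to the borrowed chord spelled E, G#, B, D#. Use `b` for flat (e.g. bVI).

E is scale degree 4 in B minor. E–G#–B–D# is a major-seventh chord — the form found in B major, not the diatonic iv (Em). Borrowed into B minor it is written IVmaj7.

IVmaj7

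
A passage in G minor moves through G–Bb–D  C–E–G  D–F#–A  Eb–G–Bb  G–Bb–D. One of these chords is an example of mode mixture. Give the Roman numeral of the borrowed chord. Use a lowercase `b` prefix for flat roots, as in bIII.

In G minor (with V from harmonic minor) the diatonic chords are Gm, Adim, Bb, Cm, D, Eb, F. Of the given chords, G–Bb–D = Gm, D–F#–A = D and Eb–G–Bb = Eb are diatonic. But C–E–G is foreign: the diatonic iv on degree 4 is Cm, whereas C comes from G major. It is labeled IV.

IV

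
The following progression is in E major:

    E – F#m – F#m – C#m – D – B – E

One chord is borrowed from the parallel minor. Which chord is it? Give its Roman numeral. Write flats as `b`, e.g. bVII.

bVII

The diatonic triads in E major are E, F#m, G#m, A, B, C#m, D#dim. E, F#m, C#m and B are all diatonic. But D (D–F#–A) is foreign: the diatonic vii° on degree 7 is D#dim, whereas D comes from E minor. It is labeled bVII.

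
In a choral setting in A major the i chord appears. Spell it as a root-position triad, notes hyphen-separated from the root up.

The root, A, is scale degree 1 — the same note in A major and A minor; only the chord quality changes. Building the minor chord from the parallel minor on A: A–C–E.

A-C-E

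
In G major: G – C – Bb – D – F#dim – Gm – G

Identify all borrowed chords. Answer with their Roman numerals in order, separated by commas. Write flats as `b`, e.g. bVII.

bIII, i

The diatonic triads in G major are G, Am, Bm, C, D, Em, F#dim. G, C, D and F#dim are all diatonic. Bb (Bb–D–F) doesn't fit — on degree 3 G major would have Bm (iii). Bb is the degree-3 chord of G minor, so it is the borrowed bIII. But Gm (G–Bb–D) is foreign: the diatonic I on degree 1 is G, whereas Gm comes from G minor. It is labeled i.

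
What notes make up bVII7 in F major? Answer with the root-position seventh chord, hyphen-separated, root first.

Eb-G-Bb-Db

The root of bVII7 is the lowered 7th degree: E becomes Eb. Stacking thirds in F minor on Eb gives Eb–G–Bb–Db.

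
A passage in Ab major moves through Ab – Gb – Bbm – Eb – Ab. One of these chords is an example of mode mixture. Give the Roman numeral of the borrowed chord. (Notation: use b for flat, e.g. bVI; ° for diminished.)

In Ab major the diatonic chords are Ab, Bbm, Cm, Db, Eb, Fm, Gdim. Of the given chords, Ab, Bbm and Eb are diatonic. Gb (Gb–Bb–Db) doesn't fit — on degree 7 Ab major would have Gdim (vii°). Gb is the degree-7 chord of Ab minor, so it is the borrowed bVII.

bVII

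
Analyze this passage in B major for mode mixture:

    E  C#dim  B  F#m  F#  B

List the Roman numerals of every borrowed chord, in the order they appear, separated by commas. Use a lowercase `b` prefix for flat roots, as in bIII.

In B major the diatonic chords are B, C#m, D#m, E, F#, G#m, A#dim. Of the given chords, E, B and F# are diatonic. C#dim (C#–E–G) is not: scale degree 2 in B major carries C#m (ii). In B minor the chord on that degree is C#dim, so here it functions as ii°, borrowed from the parallel minor. But F#m (F#–A–C#) is foreign: the diatonic V on degree 5 is F#, whereas F#m comes from B minor. It is labeled v.

ii°, v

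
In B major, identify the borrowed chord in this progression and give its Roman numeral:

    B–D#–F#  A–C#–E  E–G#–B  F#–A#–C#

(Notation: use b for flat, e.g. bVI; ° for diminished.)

The diatonic triads in B major are B, C#m, D#m, E, F#, G#m, A#dim. Of the given chords, B–D#–F# = B, E–G#–B = E and F#–A#–C# = F# are diatonic. A–C#–E doesn't fit — on degree 7 B major would have A#dim (vii°). A is the degree-7 chord of B minor, so it is the borrowed bVII.

bVII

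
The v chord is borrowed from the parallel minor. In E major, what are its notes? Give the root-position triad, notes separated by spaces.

The root, B, is scale degree 5 — the same note in E major and E minor; only the chord quality changes. Stacking thirds in E minor on B gives B–D–F#.

B D F#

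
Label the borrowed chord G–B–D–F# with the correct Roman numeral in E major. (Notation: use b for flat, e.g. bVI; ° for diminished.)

bIIImaj7

The root G is the lowered 3rd scale degree — diatonically E major has G# there. The diatonic chord on degree 3 would be G#m (iii), but G–B–D–F# is the major-seventh chord from E minor. As a borrowed chord it is labeled bIIImaj7.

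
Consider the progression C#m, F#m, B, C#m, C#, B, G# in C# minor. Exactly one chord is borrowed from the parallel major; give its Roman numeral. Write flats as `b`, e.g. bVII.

I

In C# minor (with V from harmonic minor) the diatonic chords are C#m, D#dim, E, F#m, G#, A, B. C#m, F#m, B and G# are all diatonic. C# (C#–E#–G#) is not: scale degree 1 in C# minor carries C#m (i). In C# major the chord on that degree is C#, so here it functions as I, borrowed from the parallel major.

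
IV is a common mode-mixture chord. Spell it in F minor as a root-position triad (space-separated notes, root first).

The root, Bb, is scale degree 4 — the same note in F minor and F major; only the chord quality changes. Stacking thirds in F major on Bb gives Bb–D–F.

Bb D F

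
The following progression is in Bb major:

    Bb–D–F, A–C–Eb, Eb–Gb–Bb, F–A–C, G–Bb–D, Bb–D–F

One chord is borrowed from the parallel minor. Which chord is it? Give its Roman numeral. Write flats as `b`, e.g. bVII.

In Bb major the diatonic chords are Bb, Cm, Dm, Eb, F, Gm, Adim. Bb–D–F = Bb, A–C–Eb = Adim, F–A–C = F and G–Bb–D = Gm all belong to that set. Eb–Gb–Bb doesn't fit — on degree 4 Bb major would have Eb (IV). Ebm is the degree-4 chord of Bb minor, so it is the borrowed iv.

iv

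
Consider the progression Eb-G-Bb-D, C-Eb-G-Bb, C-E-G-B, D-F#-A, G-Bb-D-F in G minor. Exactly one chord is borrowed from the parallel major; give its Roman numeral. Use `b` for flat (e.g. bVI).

IVmaj7

G minor has the diatonic set Gm, Adim, Bb, Cm, D, Eb, F (with V from harmonic minor). Eb–G–Bb–D = Ebmaj7, C–Eb–G–Bb = Cm7, D–F#–A = D and G–Bb–D–F = Gm7 all belong to that set. But C–E–G–B is foreign: the diatonic iv on degree 4 is Cm, whereas Cmaj7 comes from G major. It is labeled IVmaj7.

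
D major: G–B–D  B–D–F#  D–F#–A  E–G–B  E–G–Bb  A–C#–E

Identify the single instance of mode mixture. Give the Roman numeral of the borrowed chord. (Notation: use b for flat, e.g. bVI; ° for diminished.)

D major has the diatonic set D, Em, F#m, G, A, Bm, C#dim. G–B–D = G, B–D–F# = Bm, D–F#–A = D, E–G–B = Em and A–C#–E = A all belong to that set. But E–G–Bb is foreign: the diatonic ii on degree 2 is Em, whereas Edim comes from D minor. It is labeled ii°.

ii°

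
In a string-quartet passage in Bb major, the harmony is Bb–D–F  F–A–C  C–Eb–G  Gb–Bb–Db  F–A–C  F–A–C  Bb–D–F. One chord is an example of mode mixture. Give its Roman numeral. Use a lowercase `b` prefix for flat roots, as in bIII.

bVI

Bb major has the diatonic set Bb, Cm, Dm, Eb, F, Gm, Adim. Of the given chords, Bb–D–F = Bb, F–A–C = F and C–Eb–G = Cm are diatonic. Gb–Bb–Db doesn't fit — on degree 6 Bb major would have Gm (vi). Gb is the degree-6 chord of Bb minor, so it is the borrowed bVI.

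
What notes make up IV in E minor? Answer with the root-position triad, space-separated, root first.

A C# E

IV is built on scale degree 4, which is A in both E minor and its parallel. In E major the chord on A is A–C#–E.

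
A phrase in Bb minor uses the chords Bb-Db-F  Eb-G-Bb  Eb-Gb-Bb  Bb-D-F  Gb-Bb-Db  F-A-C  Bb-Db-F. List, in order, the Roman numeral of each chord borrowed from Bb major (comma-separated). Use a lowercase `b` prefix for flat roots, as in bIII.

Bb minor has the diatonic set Bbm, Cdim, Db, Ebm, F, Gb, Ab (with V from harmonic minor). Of the given chords, Bb–Db–F = Bbm, Eb–Gb–Bb = Ebm, Gb–Bb–Db = Gb and F–A–C = F are diatonic. Eb–G–Bb is not: scale degree 4 in Bb minor carries Ebm (iv). In Bb major the chord on that degree is Eb, so here it functions as IV, borrowed from the parallel major. But Bb–D–F is foreign: the diatonic i on degree 1 is Bbm, whereas Bb comes from Bb major. It is labeled I.

IV, I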